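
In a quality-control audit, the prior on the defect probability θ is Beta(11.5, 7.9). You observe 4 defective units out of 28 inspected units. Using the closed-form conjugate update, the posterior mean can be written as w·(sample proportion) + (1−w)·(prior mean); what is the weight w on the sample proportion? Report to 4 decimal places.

0.5907

The Beta prior is conjugate to a Binomial/Bernoulli likelihood; the update adds successes to α and failures to β.
Posterior mean = (α₀+k)/(α₀+β₀+n) = [n/(α₀+β₀+n)]·(k/n) + [(α₀+β₀)/(α₀+β₀+n)]·α₀/(α₀+β₀), so only n and the prior enter the weight.
The weight on the data is w = n/(α₀+β₀+n) = 28/(11.5+7.9+28) = 28/47.4 = 0.5907.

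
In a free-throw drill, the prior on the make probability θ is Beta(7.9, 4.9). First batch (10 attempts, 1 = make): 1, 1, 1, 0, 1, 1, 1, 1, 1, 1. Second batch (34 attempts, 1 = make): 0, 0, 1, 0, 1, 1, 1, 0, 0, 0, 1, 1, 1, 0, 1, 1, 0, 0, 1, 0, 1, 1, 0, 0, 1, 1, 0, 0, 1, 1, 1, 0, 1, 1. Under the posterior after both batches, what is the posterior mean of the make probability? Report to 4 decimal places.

0.6320

The Beta prior is conjugate to a Binomial/Bernoulli likelihood; the update adds successes to α and failures to β.
After batch 1: Beta(7.9+9, 4.9+1) = Beta(16.9, 5.9).
After batch 2: Beta(16.9+19, 5.9+15) = Beta(35.9, 20.9).
Posterior mean = α/(α+β) = 35.9/56.8 = 0.6320.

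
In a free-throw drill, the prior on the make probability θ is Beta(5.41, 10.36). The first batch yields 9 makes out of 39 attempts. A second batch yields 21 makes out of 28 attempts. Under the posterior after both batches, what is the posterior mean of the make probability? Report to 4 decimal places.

The Beta prior is conjugate to a Binomial/Bernoulli likelihood; the update adds successes to α and failures to β.
After batch 1: Beta(5.41+9, 10.36+30) = Beta(14.41, 40.36).
After batch 2: Beta(14.41+21, 40.36+7) = Beta(35.41, 47.36).
Posterior mean = α/(α+β) = 35.41/82.77 = 0.4278.

0.4278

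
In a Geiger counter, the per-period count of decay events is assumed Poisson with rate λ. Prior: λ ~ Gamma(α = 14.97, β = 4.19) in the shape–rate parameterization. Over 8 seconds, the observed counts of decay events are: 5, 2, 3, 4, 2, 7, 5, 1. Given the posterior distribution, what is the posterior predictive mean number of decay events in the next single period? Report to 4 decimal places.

3.6071

With a Gamma(shape α, rate β) prior, the Poisson likelihood is conjugate: the posterior is Gamma(α + ΣXᵢ, β + n).
Sum of counts S = 29 over n = 8 seconds.
Posterior: Gamma(α+S, β+n) = Gamma(14.97+29, 4.19+8) = Gamma(43.97, 12.19).
The predictive distribution for one future period is NegBinom with mean α/β = 3.6071.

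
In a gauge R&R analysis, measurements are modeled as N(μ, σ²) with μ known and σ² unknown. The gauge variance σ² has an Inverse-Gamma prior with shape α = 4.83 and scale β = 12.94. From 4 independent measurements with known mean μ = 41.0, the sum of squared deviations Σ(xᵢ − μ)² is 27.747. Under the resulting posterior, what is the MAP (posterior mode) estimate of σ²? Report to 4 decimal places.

3.4245

With known mean μ and an Inverse-Gamma(α, β) prior on σ², the Normal likelihood is conjugate: posterior is Inv-Gamma(α + n/2, β + Σ(xᵢ−μ)²/2).
Posterior: Inv-Gamma(4.83 + 4/2, 12.94 + 27.747/2) = Inv-Gamma(6.83, 26.8135).
Mode = β/(α+1) = 26.8135/7.83 = 3.4245.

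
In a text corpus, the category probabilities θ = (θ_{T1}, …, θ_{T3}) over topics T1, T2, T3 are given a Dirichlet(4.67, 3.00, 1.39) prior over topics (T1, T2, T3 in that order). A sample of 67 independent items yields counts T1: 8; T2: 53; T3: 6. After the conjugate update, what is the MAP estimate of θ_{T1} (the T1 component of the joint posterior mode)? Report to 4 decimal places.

The Dirichlet prior is conjugate to the Multinomial likelihood: each posterior αⱼ = prior αⱼ + observed count nⱼ.
Posterior concentration: (12.67, 56.00, 7.39), total = 76.06.
Joint mode component: (α_{T1}−1)/(Σα−K) = 11.67/73.06 = 0.1597.

0.1597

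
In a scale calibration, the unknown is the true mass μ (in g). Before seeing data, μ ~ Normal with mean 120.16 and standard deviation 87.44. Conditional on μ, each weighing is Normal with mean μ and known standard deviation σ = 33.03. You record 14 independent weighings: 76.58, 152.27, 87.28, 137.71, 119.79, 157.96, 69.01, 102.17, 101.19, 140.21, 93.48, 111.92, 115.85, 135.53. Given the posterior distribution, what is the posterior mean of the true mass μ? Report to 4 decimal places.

114.4122

For Normal data with known variance σ², a Normal(μ₀, σ₀²) prior on μ is conjugate. Posterior precision = 1/σ₀² + n/σ²; posterior mean is the precision-weighted average of μ₀ and x̄.
Σxᵢ = 76.58 + 152.27 + 87.28 + 137.71 + 119.79 + 157.96 + 69.01 + 102.17 + 101.19 + 140.21 + 93.48 + 111.92 + 115.85 + 135.53 = 1600.95, so n·x̄ = 1600.95.
σ₀² = 87.44² = 7645.7536, σ² = 33.03² = 1090.9809; σ² + n·σ₀² = 1090.9809 + 14·7645.7536 = 108131.5313.
Posterior mean = (μ₀/σ₀² + n·x̄/σ²)/(1/σ₀² + n/σ²) = (σ²·μ₀ + σ₀²·n·x̄)/(σ² + n·σ₀²) = (1090.9809·120.16 + 7645.7536·1600.95)/108131.5313 = 12371561.490864/108131.5313 = 114.4122.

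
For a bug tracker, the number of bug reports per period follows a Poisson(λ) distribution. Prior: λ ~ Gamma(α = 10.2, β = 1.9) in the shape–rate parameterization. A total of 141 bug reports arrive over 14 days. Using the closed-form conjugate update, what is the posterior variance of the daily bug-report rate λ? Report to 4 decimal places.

0.5981

With a Gamma(shape α, rate β) prior, the Poisson likelihood is conjugate: the posterior is Gamma(α + ΣXᵢ, β + n).
Posterior: Gamma(α+S, β+n) = Gamma(10.2+141, 1.9+14) = Gamma(151.2, 15.9).
Var = α/β² = 151.2/15.9² = 0.5981.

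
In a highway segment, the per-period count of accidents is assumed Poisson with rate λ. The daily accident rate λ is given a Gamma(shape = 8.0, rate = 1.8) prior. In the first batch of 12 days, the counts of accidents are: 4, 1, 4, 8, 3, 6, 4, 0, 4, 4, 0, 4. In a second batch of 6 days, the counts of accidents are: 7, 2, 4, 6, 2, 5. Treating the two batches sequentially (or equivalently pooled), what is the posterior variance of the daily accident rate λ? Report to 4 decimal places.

0.1939

With a Gamma(shape α, rate β) prior, the Poisson likelihood is conjugate: the posterior is Gamma(α + ΣXᵢ, β + n).
Batch 1: sum of counts S = 42 over n = 12 days.
After batch 1: Gamma(α+S, β+n) = Gamma(8.0+42, 1.8+12) = Gamma(50.0, 13.8).
Batch 2: sum of counts S = 26 over n = 6 days.
After batch 2: Gamma(α+S, β+n) = Gamma(50.0+26, 13.8+6) = Gamma(76.0, 19.8).
Var = α/β² = 76.0/19.8² = 0.1939.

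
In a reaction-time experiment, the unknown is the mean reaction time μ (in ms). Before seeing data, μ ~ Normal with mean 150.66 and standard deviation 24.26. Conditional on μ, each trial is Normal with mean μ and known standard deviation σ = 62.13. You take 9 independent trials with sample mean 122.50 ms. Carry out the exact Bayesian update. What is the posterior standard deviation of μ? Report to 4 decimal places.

15.7512

For Normal data with known variance σ², a Normal(μ₀, σ₀²) prior on μ is conjugate. Posterior precision = 1/σ₀² + n/σ²; posterior mean is the precision-weighted average of μ₀ and x̄.
σ₀² = 24.26² = 588.5476, σ² = 62.13² = 3860.1369; σ² + n·σ₀² = 3860.1369 + 9·588.5476 = 9157.0653.
Posterior precision = 1/σ₀² + n/σ² = 1/588.5476 + 9/3860.1369 = (σ² + n·σ₀²)/(σ₀²σ²) = 9157.0653/(588.5476·3860.1369); posterior variance σₙ² = σ₀²σ²/(σ² + n·σ₀²) = 588.5476·3860.1369/9157.0653 = 248.100700.
Posterior SD = √σₙ² = √(588.5476·3860.1369/9157.0653) = 15.7512.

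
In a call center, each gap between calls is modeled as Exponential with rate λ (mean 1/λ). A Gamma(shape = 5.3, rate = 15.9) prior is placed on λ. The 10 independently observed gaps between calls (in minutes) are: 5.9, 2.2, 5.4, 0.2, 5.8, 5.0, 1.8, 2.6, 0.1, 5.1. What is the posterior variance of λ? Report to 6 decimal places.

With a Gamma(shape α, rate β) prior on the exponential rate λ, the posterior after n observations with total T = Σxᵢ is Gamma(α+n, β+T).
Sum of observations T = 34.1 minutes; n = 10.
Posterior: Gamma(5.3+10, 15.9+34.1) = Gamma(15.3, 50.0).
Var = α/β² = 0.006120.

0.006120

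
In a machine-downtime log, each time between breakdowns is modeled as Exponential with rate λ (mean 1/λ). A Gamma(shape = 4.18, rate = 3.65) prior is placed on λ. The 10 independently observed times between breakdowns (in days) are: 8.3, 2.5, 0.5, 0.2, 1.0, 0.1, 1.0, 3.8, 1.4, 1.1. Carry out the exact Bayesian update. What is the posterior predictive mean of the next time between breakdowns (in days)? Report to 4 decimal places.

With a Gamma(shape α, rate β) prior on the exponential rate λ, the posterior after n observations with total T = Σxᵢ is Gamma(α+n, β+T).
Sum of observations T = 19.9 days; n = 10.
Posterior: Gamma(4.18+10, 3.65+19.9) = Gamma(14.18, 23.55).
The predictive distribution for the next observation is Lomax; its mean is β/(α−1) = 23.55/13.18 = 1.7868.

1.7868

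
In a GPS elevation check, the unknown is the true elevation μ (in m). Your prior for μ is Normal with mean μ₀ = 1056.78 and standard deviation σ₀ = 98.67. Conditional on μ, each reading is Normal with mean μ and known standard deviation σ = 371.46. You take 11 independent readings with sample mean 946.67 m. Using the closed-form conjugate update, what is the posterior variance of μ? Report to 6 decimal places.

For Normal data with known variance σ², a Normal(μ₀, σ₀²) prior on μ is conjugate. Posterior precision = 1/σ₀² + n/σ²; posterior mean is the precision-weighted average of μ₀ and x̄.
σ₀² = 98.67² = 9735.7689, σ² = 371.46² = 137982.5316; σ² + n·σ₀² = 137982.5316 + 11·9735.7689 = 245075.9895.
Posterior precision = 1/σ₀² + n/σ² = 1/9735.7689 + 11/137982.5316 = (σ² + n·σ₀²)/(σ₀²σ²) = 245075.9895/(9735.7689·137982.5316); posterior variance σₙ² = σ₀²σ²/(σ² + n·σ₀²) = 9735.7689·137982.5316/245075.9895 = 5481.426567.

5481.426567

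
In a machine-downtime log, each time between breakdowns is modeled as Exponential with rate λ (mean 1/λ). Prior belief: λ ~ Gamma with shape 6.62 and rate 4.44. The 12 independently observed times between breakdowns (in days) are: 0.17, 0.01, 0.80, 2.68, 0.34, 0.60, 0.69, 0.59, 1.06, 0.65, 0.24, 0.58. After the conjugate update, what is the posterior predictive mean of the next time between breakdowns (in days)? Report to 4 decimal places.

With a Gamma(shape α, rate β) prior on the exponential rate λ, the posterior after n observations with total T = Σxᵢ is Gamma(α+n, β+T).
Sum of observations T = 8.41 days; n = 12.
Posterior: Gamma(6.62+12, 4.44+8.41) = Gamma(18.62, 12.85).
The predictive distribution for the next observation is Lomax; its mean is β/(α−1) = 12.85/17.62 = 0.7293.

0.7293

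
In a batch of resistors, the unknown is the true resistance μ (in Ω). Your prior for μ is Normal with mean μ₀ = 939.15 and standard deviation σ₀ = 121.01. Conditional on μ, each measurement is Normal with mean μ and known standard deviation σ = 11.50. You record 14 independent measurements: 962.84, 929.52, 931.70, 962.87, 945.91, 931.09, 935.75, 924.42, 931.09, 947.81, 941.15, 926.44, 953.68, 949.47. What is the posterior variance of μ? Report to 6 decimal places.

For Normal data with known variance σ², a Normal(μ₀, σ₀²) prior on μ is conjugate. Posterior precision = 1/σ₀² + n/σ²; posterior mean is the precision-weighted average of μ₀ and x̄.
σ₀² = 121.01² = 14643.4201, σ² = 11.50² = 132.25; σ² + n·σ₀² = 132.25 + 14·14643.4201 = 205140.1314.
Posterior precision = 1/σ₀² + n/σ² = 1/14643.4201 + 14/132.25 = (σ² + n·σ₀²)/(σ₀²σ²) = 205140.1314/(14643.4201·132.25); posterior variance σₙ² = σ₀²σ²/(σ² + n·σ₀²) = 14643.4201·132.25/205140.1314 = 9.440339.

9.440339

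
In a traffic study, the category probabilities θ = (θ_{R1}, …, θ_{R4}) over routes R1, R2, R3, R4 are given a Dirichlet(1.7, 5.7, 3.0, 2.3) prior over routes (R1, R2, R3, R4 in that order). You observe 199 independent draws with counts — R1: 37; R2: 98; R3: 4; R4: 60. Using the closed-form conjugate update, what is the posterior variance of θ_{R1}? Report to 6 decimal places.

The Dirichlet prior is conjugate to the Multinomial likelihood: each posterior αⱼ = prior αⱼ + observed count nⱼ.
Posterior concentration: (38.7, 103.7, 7.0, 62.3), total = 211.7.
Var[θ_j] = α_j(Σα−α_j)/((Σα)²(Σα+1)) = 38.7·173.0/(211.7²·212.7) = 0.000702.

0.000702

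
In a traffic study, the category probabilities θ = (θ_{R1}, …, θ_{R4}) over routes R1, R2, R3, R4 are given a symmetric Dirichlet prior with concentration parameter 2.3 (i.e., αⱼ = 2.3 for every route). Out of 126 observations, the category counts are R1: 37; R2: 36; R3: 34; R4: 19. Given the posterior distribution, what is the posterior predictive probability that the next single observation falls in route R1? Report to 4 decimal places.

The Dirichlet prior is conjugate to the Multinomial likelihood: each posterior αⱼ = prior αⱼ + observed count nⱼ.
Posterior concentration: (39.3, 38.3, 36.3, 21.3), total = 135.2.
P(next = R1 | data) = α_{R1}/Σα = 0.2907.

0.2907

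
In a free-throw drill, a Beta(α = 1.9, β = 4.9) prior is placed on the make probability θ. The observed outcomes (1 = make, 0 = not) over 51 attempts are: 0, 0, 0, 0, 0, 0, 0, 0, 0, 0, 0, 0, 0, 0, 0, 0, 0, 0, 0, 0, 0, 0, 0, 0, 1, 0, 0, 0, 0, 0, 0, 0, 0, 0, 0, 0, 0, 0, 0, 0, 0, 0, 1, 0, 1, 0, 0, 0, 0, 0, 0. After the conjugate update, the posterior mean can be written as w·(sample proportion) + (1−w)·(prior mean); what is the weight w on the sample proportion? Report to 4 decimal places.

The Beta prior is conjugate to a Binomial/Bernoulli likelihood; the update adds successes to α and failures to β.
Posterior mean = (α₀+k)/(α₀+β₀+n) = [n/(α₀+β₀+n)]·(k/n) + [(α₀+β₀)/(α₀+β₀+n)]·α₀/(α₀+β₀), so only n and the prior enter the weight.
The weight on the data is w = n/(α₀+β₀+n) = 51/(1.9+4.9+51) = 51/57.8 = 0.8824.

0.8824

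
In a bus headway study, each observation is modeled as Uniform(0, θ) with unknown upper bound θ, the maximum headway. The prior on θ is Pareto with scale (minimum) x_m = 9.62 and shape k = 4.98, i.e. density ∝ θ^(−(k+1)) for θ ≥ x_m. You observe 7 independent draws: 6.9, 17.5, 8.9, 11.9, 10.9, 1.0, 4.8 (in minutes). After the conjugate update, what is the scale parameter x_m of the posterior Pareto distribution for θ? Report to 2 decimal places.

A Pareto(scale x_m, shape k) prior on the upper bound θ of Uniform(0, θ) is conjugate: posterior is Pareto(max(x_m, max xᵢ), k + n).
Sample maximum = 17.5; prior scale x_m = 9.62 → posterior scale = max = 17.50.
Posterior shape = 4.98 + 7 = 11.98.
Posterior scale x_m = 17.50.

17.50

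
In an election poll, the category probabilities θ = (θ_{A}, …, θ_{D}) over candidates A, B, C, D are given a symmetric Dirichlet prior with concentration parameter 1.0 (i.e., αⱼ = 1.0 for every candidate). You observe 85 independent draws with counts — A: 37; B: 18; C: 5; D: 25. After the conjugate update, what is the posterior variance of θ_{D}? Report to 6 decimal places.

The Dirichlet prior is conjugate to the Multinomial likelihood: each posterior αⱼ = prior αⱼ + observed count nⱼ.
Posterior concentration: (38.0, 19.0, 6.0, 26.0), total = 89.0.
Var[θ_j] = α_j(Σα−α_j)/((Σα)²(Σα+1)) = 26.0·63.0/(89.0²·90.0) = 0.002298.

0.002298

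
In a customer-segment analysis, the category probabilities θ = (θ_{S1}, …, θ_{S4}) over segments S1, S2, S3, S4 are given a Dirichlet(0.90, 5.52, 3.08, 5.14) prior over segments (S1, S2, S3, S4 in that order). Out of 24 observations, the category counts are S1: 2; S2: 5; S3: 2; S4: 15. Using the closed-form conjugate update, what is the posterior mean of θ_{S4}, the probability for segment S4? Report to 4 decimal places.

The Dirichlet prior is conjugate to the Multinomial likelihood: each posterior αⱼ = prior αⱼ + observed count nⱼ.
Posterior concentration: (2.90, 10.52, 5.08, 20.14), total = 38.64.
E[θ_{S4}|data] = α_{S4}/Σα = 20.14/38.64 = 0.5212.

0.5212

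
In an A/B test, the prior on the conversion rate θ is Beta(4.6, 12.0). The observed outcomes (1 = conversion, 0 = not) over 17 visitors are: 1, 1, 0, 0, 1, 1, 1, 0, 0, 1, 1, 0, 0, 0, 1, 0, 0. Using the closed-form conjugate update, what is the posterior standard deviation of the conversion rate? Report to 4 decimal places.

0.0823

The Beta prior is conjugate to a Binomial/Bernoulli likelihood; the update adds successes to α and failures to β.
Posterior: Beta(α+k, β+n−k) = Beta(4.6+8, 12.0+9) = Beta(12.6, 21.0).
Var = αβ/((α+β)²(α+β+1)) = 12.6·21.0/(33.6²·34.6) = 0.00677384; SD = √0.00677384 = 0.0823.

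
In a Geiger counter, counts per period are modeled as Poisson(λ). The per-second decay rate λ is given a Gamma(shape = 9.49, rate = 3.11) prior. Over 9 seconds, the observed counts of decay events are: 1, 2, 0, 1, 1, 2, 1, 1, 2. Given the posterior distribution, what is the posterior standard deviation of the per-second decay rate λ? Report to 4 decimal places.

With a Gamma(shape α, rate β) prior, the Poisson likelihood is conjugate: the posterior is Gamma(α + ΣXᵢ, β + n).
Sum of counts S = 11 over n = 9 seconds.
Posterior: Gamma(α+S, β+n) = Gamma(9.49+11, 3.11+9) = Gamma(20.49, 12.11).
SD = √α/β = √20.49/12.11 = 0.3738.

0.3738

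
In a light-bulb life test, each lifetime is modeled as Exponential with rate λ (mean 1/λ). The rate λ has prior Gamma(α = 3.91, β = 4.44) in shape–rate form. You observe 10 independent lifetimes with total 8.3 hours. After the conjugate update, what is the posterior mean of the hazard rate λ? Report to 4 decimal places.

1.0918

With a Gamma(shape α, rate β) prior on the exponential rate λ, the posterior after n observations with total T = Σxᵢ is Gamma(α+n, β+T).
Posterior: Gamma(3.91+10, 4.44+8.3) = Gamma(13.91, 12.74).
Posterior mean of λ = α/β = 13.91/12.74 = 1.0918.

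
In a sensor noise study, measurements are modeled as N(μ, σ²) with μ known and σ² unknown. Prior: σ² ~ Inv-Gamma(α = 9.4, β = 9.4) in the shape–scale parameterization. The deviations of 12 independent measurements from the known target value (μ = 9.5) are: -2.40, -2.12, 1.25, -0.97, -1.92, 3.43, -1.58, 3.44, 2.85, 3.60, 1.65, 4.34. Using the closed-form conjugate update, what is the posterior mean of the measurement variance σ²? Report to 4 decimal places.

3.6104

With known mean μ and an Inverse-Gamma(α, β) prior on σ², the Normal likelihood is conjugate: posterior is Inv-Gamma(α + n/2, β + Σ(xᵢ−μ)²/2).
Σ(xᵢ−μ)² = (-2.40)² + (-2.12)² + (1.25)² + (-0.97)² + (-1.92)² + (3.43)² + (-1.58)² + (3.44)² + (2.85)² + (3.60)² + (1.65)² + (4.34)² = 85.1797.
Posterior: Inv-Gamma(9.4 + 12/2, 9.4 + 85.1797/2) = Inv-Gamma(15.40, 51.98985).
E[σ²|data] = β/(α−1) = 51.98985/14.40 = 3.6104.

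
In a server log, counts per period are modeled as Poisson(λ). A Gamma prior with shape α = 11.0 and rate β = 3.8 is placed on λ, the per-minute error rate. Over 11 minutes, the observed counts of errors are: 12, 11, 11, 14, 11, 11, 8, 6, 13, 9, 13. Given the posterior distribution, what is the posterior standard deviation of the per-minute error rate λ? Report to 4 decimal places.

0.7704

With a Gamma(shape α, rate β) prior, the Poisson likelihood is conjugate: the posterior is Gamma(α + ΣXᵢ, β + n).
Sum of counts S = 119 over n = 11 minutes.
Posterior: Gamma(α+S, β+n) = Gamma(11.0+119, 3.8+11) = Gamma(130.0, 14.8).
SD = √α/β = √130.0/14.8 = 0.7704.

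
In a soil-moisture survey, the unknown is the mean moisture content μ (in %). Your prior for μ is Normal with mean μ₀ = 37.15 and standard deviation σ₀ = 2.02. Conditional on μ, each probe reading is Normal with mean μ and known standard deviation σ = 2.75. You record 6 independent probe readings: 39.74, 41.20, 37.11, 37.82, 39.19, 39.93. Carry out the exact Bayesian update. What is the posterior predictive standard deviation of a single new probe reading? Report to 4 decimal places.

2.9198

For Normal data with known variance σ², a Normal(μ₀, σ₀²) prior on μ is conjugate. Posterior precision = 1/σ₀² + n/σ²; posterior mean is the precision-weighted average of μ₀ and x̄.
σ₀² = 2.02² = 4.0804, σ² = 2.75² = 7.5625; σ² + n·σ₀² = 7.5625 + 6·4.0804 = 32.0449.
Posterior precision = 1/σ₀² + n/σ² = 1/4.0804 + 6/7.5625 = (σ² + n·σ₀²)/(σ₀²σ²) = 32.0449/(4.0804·7.5625); posterior variance σₙ² = σ₀²σ²/(σ² + n·σ₀²) = 4.0804·7.5625/32.0449 = 0.962962.
Predictive variance for one new observation = σₙ² + σ² = 4.0804·7.5625/32.0449 + 7.5625 = σ²·(σ₀² + 32.0449)/32.0449 = 7.5625·36.1253/32.0449 = 8.525462; SD = √(7.5625·36.1253/32.0449) = 2.9198.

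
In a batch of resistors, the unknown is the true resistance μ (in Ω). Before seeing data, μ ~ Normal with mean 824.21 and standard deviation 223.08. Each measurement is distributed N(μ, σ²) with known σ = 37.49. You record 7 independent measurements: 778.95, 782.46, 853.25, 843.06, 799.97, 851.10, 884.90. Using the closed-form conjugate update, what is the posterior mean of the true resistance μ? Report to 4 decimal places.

For Normal data with known variance σ², a Normal(μ₀, σ₀²) prior on μ is conjugate. Posterior precision = 1/σ₀² + n/σ²; posterior mean is the precision-weighted average of μ₀ and x̄.
Σxᵢ = 778.95 + 782.46 + 853.25 + 843.06 + 799.97 + 851.10 + 884.90 = 5793.69, so n·x̄ = 5793.69.
σ₀² = 223.08² = 49764.6864, σ² = 37.49² = 1405.5001; σ² + n·σ₀² = 1405.5001 + 7·49764.6864 = 349758.3049.
Posterior mean = (μ₀/σ₀² + n·x̄/σ²)/(1/σ₀² + n/σ²) = (σ²·μ₀ + σ₀²·n·x̄)/(σ² + n·σ₀²) = (1405.5001·824.21 + 49764.6864·5793.69)/349758.3049 = 289479593.186237/349758.3049 = 827.6561.

827.6561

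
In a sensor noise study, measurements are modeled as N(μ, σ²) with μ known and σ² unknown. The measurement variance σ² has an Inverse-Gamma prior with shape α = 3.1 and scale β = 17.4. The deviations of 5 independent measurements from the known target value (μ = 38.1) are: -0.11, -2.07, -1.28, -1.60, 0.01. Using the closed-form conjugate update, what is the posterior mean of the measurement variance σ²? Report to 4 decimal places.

4.7060

With known mean μ and an Inverse-Gamma(α, β) prior on σ², the Normal likelihood is conjugate: posterior is Inv-Gamma(α + n/2, β + Σ(xᵢ−μ)²/2).
Σ(xᵢ−μ)² = (-0.11)² + (-2.07)² + (-1.28)² + (-1.60)² + (0.01)² = 8.4955.
Posterior: Inv-Gamma(3.1 + 5/2, 17.4 + 8.4955/2) = Inv-Gamma(5.60, 21.64775).
E[σ²|data] = β/(α−1) = 21.64775/4.60 = 4.7060.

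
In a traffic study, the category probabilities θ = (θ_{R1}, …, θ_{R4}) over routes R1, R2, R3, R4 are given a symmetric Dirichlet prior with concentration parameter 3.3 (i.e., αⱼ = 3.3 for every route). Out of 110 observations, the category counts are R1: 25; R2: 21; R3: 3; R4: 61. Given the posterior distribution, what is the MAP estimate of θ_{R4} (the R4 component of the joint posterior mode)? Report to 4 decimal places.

0.5310

The Dirichlet prior is conjugate to the Multinomial likelihood: each posterior αⱼ = prior αⱼ + observed count nⱼ.
Posterior concentration: (28.3, 24.3, 6.3, 64.3), total = 123.2.
Joint mode component: (α_{R4}−1)/(Σα−K) = 63.3/119.2 = 0.5310.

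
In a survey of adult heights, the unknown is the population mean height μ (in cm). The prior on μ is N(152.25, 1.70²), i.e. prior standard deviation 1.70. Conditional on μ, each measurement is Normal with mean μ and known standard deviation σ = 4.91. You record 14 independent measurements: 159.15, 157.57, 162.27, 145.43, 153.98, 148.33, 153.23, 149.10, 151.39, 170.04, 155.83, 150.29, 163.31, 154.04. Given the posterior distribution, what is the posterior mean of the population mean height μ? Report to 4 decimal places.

For Normal data with known variance σ², a Normal(μ₀, σ₀²) prior on μ is conjugate. Posterior precision = 1/σ₀² + n/σ²; posterior mean is the precision-weighted average of μ₀ and x̄.
Σxᵢ = 159.15 + 157.57 + 162.27 + 145.43 + 153.98 + 148.33 + 153.23 + 149.10 + 151.39 + 170.04 + 155.83 + 150.29 + 163.31 + 154.04 = 2173.96, so n·x̄ = 2173.96.
σ₀² = 1.70² = 2.89, σ² = 4.91² = 24.1081; σ² + n·σ₀² = 24.1081 + 14·2.89 = 64.5681.
Posterior mean = (μ₀/σ₀² + n·x̄/σ²)/(1/σ₀² + n/σ²) = (σ²·μ₀ + σ₀²·n·x̄)/(σ² + n·σ₀²) = (24.1081·152.25 + 2.89·2173.96)/64.5681 = 9953.202625/64.5681 = 154.1505.

154.1505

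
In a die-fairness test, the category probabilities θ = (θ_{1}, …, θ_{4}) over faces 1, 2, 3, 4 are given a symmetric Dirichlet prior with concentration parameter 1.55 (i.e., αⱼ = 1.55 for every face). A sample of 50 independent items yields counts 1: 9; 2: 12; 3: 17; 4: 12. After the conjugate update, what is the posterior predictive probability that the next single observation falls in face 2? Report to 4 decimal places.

The Dirichlet prior is conjugate to the Multinomial likelihood: each posterior αⱼ = prior αⱼ + observed count nⱼ.
Posterior concentration: (10.55, 13.55, 18.55, 13.55), total = 56.20.
P(next = 2 | data) = α_{2}/Σα = 0.2411.

0.2411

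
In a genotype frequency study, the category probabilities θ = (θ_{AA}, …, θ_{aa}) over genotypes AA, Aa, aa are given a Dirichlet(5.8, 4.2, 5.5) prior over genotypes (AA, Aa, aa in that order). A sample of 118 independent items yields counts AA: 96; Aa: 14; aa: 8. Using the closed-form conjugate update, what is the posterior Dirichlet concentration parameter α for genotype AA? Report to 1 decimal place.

The Dirichlet prior is conjugate to the Multinomial likelihood: each posterior αⱼ = prior αⱼ + observed count nⱼ.
Posterior concentration: (101.8, 18.2, 13.5), total = 133.5.
α_{AA} = 5.8 + 96 = 101.8.

101.8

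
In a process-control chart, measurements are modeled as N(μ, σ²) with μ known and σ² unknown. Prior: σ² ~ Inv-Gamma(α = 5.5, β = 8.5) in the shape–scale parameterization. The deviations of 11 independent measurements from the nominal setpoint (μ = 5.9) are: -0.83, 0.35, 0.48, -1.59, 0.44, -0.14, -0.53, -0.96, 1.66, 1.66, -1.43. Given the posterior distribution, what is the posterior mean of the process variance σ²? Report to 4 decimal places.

With known mean μ and an Inverse-Gamma(α, β) prior on σ², the Normal likelihood is conjugate: posterior is Inv-Gamma(α + n/2, β + Σ(xᵢ−μ)²/2).
Σ(xᵢ−μ)² = (-0.83)² + (0.35)² + (0.48)² + (-1.59)² + (0.44)² + (-0.14)² + (-0.53)² + (-0.96)² + (1.66)² + (1.66)² + (-1.43)² = 12.5417.
Posterior: Inv-Gamma(5.5 + 11/2, 8.5 + 12.5417/2) = Inv-Gamma(11.00, 14.77085).
E[σ²|data] = β/(α−1) = 14.77085/10.00 = 1.4771.

1.4771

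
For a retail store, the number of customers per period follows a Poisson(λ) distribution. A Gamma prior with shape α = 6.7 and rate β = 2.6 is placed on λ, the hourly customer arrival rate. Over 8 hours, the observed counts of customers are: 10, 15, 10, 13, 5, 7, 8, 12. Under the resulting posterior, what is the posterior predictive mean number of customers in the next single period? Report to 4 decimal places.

8.1792

With a Gamma(shape α, rate β) prior, the Poisson likelihood is conjugate: the posterior is Gamma(α + ΣXᵢ, β + n).
Sum of counts S = 80 over n = 8 hours.
Posterior: Gamma(α+S, β+n) = Gamma(6.7+80, 2.6+8) = Gamma(86.7, 10.6).
The predictive distribution for one future period is NegBinom with mean α/β = 8.1792.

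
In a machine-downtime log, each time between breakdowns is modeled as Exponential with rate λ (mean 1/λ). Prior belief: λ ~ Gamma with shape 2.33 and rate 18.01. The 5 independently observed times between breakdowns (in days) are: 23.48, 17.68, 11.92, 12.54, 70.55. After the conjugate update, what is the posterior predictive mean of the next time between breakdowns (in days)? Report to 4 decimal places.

24.3570

With a Gamma(shape α, rate β) prior on the exponential rate λ, the posterior after n observations with total T = Σxᵢ is Gamma(α+n, β+T).
Sum of observations T = 136.17 days; n = 5.
Posterior: Gamma(2.33+5, 18.01+136.17) = Gamma(7.33, 154.18).
The predictive distribution for the next observation is Lomax; its mean is β/(α−1) = 154.18/6.33 = 24.3570.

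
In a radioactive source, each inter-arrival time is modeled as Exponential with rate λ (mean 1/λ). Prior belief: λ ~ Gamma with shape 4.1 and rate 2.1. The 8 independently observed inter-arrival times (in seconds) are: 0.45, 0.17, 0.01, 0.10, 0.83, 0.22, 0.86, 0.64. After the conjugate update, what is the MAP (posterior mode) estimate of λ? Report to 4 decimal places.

With a Gamma(shape α, rate β) prior on the exponential rate λ, the posterior after n observations with total T = Σxᵢ is Gamma(α+n, β+T).
Sum of observations T = 3.28 seconds; n = 8.
Posterior: Gamma(4.1+8, 2.1+3.28) = Gamma(12.1, 5.38).
Mode = (α−1)/β = 2.0632.

2.0632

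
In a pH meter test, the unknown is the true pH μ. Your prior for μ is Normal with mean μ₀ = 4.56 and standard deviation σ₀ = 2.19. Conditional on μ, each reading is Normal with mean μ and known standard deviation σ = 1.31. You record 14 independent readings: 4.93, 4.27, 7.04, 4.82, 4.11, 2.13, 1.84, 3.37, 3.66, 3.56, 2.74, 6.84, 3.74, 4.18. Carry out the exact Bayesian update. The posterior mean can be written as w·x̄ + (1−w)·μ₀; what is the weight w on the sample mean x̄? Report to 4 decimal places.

0.9751

For Normal data with known variance σ², a Normal(μ₀, σ₀²) prior on μ is conjugate. Posterior precision = 1/σ₀² + n/σ²; posterior mean is the precision-weighted average of μ₀ and x̄.
σ₀² = 2.19² = 4.7961, σ² = 1.31² = 1.7161. Prior precision 1/σ₀² = 1/4.7961; data precision n/σ² = 14/1.7161.
w = (n/σ²)/(1/σ₀² + n/σ²) = n·σ₀²/(σ² + n·σ₀²) = 14·4.7961/(1.7161 + 14·4.7961) = 67.1454/68.8615 = 0.9751.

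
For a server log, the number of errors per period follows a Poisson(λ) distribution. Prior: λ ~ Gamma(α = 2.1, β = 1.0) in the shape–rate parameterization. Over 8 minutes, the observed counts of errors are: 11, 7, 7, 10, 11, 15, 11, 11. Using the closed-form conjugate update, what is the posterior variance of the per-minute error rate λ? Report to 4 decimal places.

1.0506

With a Gamma(shape α, rate β) prior, the Poisson likelihood is conjugate: the posterior is Gamma(α + ΣXᵢ, β + n).
Sum of counts S = 83 over n = 8 minutes.
Posterior: Gamma(α+S, β+n) = Gamma(2.1+83, 1.0+8) = Gamma(85.1, 9.0).
Var = α/β² = 85.1/9.0² = 1.0506.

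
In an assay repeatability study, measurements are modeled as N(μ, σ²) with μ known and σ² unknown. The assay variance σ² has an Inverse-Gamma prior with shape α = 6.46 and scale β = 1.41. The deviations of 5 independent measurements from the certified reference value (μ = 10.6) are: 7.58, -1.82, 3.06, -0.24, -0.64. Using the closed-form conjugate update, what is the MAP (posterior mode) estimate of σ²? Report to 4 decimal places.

With known mean μ and an Inverse-Gamma(α, β) prior on σ², the Normal likelihood is conjugate: posterior is Inv-Gamma(α + n/2, β + Σ(xᵢ−μ)²/2).
Σ(xᵢ−μ)² = (7.58)² + (-1.82)² + (3.06)² + (-0.24)² + (-0.64)² = 70.5996.
Posterior: Inv-Gamma(6.46 + 5/2, 1.41 + 70.5996/2) = Inv-Gamma(8.96, 36.70980).
Mode = β/(α+1) = 36.70980/9.96 = 3.6857.

3.6857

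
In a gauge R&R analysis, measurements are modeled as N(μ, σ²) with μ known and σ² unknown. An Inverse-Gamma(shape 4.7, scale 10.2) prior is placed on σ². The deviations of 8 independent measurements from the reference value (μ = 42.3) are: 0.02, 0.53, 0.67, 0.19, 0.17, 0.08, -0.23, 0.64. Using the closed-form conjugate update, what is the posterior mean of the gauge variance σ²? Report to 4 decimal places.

1.4068

With known mean μ and an Inverse-Gamma(α, β) prior on σ², the Normal likelihood is conjugate: posterior is Inv-Gamma(α + n/2, β + Σ(xᵢ−μ)²/2).
Σ(xᵢ−μ)² = (0.02)² + (0.53)² + (0.67)² + (0.19)² + (0.17)² + (0.08)² + (-0.23)² + (0.64)² = 1.2641.
Posterior: Inv-Gamma(4.7 + 8/2, 10.2 + 1.2641/2) = Inv-Gamma(8.70, 10.83205).
E[σ²|data] = β/(α−1) = 10.83205/7.70 = 1.4068.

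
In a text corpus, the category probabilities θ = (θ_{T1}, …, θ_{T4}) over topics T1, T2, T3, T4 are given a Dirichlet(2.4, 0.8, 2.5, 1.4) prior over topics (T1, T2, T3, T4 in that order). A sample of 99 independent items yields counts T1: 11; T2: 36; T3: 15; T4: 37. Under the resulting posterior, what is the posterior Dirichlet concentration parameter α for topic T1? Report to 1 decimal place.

The Dirichlet prior is conjugate to the Multinomial likelihood: each posterior αⱼ = prior αⱼ + observed count nⱼ.
Posterior concentration: (13.4, 36.8, 17.5, 38.4), total = 106.1.
α_{T1} = 2.4 + 11 = 13.4.

13.4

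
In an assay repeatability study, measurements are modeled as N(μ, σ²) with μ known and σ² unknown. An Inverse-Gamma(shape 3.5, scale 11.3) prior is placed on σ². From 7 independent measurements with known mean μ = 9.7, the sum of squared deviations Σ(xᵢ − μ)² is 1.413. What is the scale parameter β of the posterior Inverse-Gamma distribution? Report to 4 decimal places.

With known mean μ and an Inverse-Gamma(α, β) prior on σ², the Normal likelihood is conjugate: posterior is Inv-Gamma(α + n/2, β + Σ(xᵢ−μ)²/2).
Posterior: Inv-Gamma(3.5 + 7/2, 11.3 + 1.413/2) = Inv-Gamma(7.00, 12.0065).
Posterior β = 12.0065.

12.0065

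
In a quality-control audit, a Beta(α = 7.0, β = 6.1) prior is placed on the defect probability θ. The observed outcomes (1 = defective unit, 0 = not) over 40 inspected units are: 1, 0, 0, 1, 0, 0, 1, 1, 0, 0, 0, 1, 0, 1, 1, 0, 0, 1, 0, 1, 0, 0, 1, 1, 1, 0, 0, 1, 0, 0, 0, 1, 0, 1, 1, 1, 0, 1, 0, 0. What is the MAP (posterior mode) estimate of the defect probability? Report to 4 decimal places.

The Beta prior is conjugate to a Binomial/Bernoulli likelihood; the update adds successes to α and failures to β.
Posterior: Beta(α+k, β+n−k) = Beta(7.0+18, 6.1+22) = Beta(25.0, 28.1).
Mode of Beta(a,b) for a,b>1 is (a−1)/(a+b−2) = 24.0/51.1 = 0.4697.

0.4697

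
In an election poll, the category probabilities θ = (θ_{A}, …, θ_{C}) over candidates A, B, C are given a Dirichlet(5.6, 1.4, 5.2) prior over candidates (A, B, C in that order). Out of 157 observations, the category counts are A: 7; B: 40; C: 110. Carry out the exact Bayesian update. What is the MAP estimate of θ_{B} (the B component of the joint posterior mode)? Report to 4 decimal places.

0.2431

The Dirichlet prior is conjugate to the Multinomial likelihood: each posterior αⱼ = prior αⱼ + observed count nⱼ.
Posterior concentration: (12.6, 41.4, 115.2), total = 169.2.
Joint mode component: (α_{B}−1)/(Σα−K) = 40.4/166.2 = 0.2431.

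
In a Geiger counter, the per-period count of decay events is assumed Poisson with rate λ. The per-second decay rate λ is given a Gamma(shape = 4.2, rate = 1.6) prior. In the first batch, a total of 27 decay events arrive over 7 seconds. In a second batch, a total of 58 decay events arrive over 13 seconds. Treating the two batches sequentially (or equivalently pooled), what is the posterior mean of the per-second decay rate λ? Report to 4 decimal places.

With a Gamma(shape α, rate β) prior, the Poisson likelihood is conjugate: the posterior is Gamma(α + ΣXᵢ, β + n).
After batch 1: Gamma(α+S, β+n) = Gamma(4.2+27, 1.6+7) = Gamma(31.2, 8.6).
After batch 2: Gamma(α+S, β+n) = Gamma(31.2+58, 8.6+13) = Gamma(89.2, 21.6).
Posterior mean = α/β = 89.2/21.6 = 4.1296.

4.1296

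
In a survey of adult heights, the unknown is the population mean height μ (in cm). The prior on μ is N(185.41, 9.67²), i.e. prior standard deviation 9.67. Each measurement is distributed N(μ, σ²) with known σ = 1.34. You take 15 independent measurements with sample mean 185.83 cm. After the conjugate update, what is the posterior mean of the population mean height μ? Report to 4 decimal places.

For Normal data with known variance σ², a Normal(μ₀, σ₀²) prior on μ is conjugate. Posterior precision = 1/σ₀² + n/σ²; posterior mean is the precision-weighted average of μ₀ and x̄.
n·x̄ = 15·185.83 = 2787.45.
σ₀² = 9.67² = 93.5089, σ² = 1.34² = 1.7956; σ² + n·σ₀² = 1.7956 + 15·93.5089 = 1404.4291.
Posterior mean = (μ₀/σ₀² + n·x̄/σ²)/(1/σ₀² + n/σ²) = (σ²·μ₀ + σ₀²·n·x̄)/(σ² + n·σ₀²) = (1.7956·185.41 + 93.5089·2787.45)/1404.4291 = 260984.305501/1404.4291 = 185.8295.

185.8295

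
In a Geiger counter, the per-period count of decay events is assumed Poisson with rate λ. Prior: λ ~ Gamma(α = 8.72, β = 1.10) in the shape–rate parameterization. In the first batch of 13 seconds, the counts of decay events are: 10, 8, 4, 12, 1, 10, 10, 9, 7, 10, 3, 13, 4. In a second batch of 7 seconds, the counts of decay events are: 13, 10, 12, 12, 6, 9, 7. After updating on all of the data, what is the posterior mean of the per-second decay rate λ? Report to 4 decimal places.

8.4701

With a Gamma(shape α, rate β) prior, the Poisson likelihood is conjugate: the posterior is Gamma(α + ΣXᵢ, β + n).
Batch 1: sum of counts S = 101 over n = 13 seconds.
After batch 1: Gamma(α+S, β+n) = Gamma(8.72+101, 1.10+13) = Gamma(109.72, 14.10).
Batch 2: sum of counts S = 69 over n = 7 seconds.
After batch 2: Gamma(α+S, β+n) = Gamma(109.72+69, 14.10+7) = Gamma(178.72, 21.10).
Posterior mean = α/β = 178.72/21.10 = 8.4701.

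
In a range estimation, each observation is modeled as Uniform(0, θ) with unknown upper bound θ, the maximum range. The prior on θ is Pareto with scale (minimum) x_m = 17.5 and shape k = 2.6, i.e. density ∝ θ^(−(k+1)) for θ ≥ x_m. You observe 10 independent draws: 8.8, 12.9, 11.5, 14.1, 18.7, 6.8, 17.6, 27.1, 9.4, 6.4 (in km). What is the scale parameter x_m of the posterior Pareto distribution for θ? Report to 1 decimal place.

A Pareto(scale x_m, shape k) prior on the upper bound θ of Uniform(0, θ) is conjugate: posterior is Pareto(max(x_m, max xᵢ), k + n).
Sample maximum = 27.1; prior scale x_m = 17.5 → posterior scale = max = 27.1.
Posterior shape = 2.6 + 10 = 12.6.
Posterior scale x_m = 27.1.

27.1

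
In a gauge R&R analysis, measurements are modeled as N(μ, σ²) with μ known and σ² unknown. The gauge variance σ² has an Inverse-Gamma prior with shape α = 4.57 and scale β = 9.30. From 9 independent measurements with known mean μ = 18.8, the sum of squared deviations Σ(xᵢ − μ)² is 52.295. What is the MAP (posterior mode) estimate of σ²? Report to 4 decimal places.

With known mean μ and an Inverse-Gamma(α, β) prior on σ², the Normal likelihood is conjugate: posterior is Inv-Gamma(α + n/2, β + Σ(xᵢ−μ)²/2).
Posterior: Inv-Gamma(4.57 + 9/2, 9.30 + 52.295/2) = Inv-Gamma(9.07, 35.4475).
Mode = β/(α+1) = 35.4475/10.07 = 3.5201.

3.5201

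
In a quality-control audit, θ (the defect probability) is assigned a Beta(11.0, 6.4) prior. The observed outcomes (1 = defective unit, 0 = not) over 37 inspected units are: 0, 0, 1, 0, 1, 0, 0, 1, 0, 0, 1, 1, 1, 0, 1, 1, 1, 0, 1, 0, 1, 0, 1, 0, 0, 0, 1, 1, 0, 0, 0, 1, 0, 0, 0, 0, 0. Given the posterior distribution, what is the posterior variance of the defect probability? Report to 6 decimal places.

The Beta prior is conjugate to a Binomial/Bernoulli likelihood; the update adds successes to α and failures to β.
Posterior: Beta(α+k, β+n−k) = Beta(11.0+15, 6.4+22) = Beta(26.0, 28.4).
Var = αβ/((α+β)²(α+β+1)) = 26.0·28.4/(54.4²·55.4) = 0.004504.

0.004504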